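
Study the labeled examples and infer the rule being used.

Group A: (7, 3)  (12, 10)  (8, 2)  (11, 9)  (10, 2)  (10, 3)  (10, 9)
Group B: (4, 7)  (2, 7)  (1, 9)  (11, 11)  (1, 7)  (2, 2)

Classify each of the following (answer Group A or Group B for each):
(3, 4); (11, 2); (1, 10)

The distinguishing property — first > second — holds for all the 'Group A' cases and none of the 'Group B' cases.
(3, 4): 3 < 4 — does not fit, so Group B.
(11, 2): 11 > 2 — satisfies this, so Group A.
(1, 10): 1 < 10 — does not fit, so Group B.

Group B, Group A, Group B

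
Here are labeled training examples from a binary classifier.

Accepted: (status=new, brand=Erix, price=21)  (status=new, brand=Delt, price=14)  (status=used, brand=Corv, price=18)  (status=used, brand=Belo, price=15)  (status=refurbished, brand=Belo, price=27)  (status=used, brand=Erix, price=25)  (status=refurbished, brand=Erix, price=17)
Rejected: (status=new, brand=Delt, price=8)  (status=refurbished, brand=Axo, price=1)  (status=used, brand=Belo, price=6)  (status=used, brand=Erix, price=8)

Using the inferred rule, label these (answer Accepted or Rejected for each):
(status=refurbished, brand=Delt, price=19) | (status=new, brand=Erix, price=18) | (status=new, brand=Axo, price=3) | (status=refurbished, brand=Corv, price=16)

Accepted, Accepted, Rejected, Accepted

All 'Accepted' examples share one property — price ≥ 14 — and every 'Rejected' example lacks it.
Accepted: (status=refurbished, brand=Delt, price=19), since price = 19. Accepted: (status=new, brand=Erix, price=18), since price = 18. Rejected: (status=new, brand=Axo, price=3), since price = 3. Accepted: (status=refurbished, brand=Corv, price=16), since price = 16.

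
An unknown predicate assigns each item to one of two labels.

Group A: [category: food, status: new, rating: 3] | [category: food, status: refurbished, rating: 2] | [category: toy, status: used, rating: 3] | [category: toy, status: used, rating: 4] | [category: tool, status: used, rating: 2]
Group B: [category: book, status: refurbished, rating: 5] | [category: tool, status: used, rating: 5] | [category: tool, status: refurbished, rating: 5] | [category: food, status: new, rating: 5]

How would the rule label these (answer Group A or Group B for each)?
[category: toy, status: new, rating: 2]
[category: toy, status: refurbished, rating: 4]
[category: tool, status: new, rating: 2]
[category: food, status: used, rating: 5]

Group A, Group A, Group A, Group B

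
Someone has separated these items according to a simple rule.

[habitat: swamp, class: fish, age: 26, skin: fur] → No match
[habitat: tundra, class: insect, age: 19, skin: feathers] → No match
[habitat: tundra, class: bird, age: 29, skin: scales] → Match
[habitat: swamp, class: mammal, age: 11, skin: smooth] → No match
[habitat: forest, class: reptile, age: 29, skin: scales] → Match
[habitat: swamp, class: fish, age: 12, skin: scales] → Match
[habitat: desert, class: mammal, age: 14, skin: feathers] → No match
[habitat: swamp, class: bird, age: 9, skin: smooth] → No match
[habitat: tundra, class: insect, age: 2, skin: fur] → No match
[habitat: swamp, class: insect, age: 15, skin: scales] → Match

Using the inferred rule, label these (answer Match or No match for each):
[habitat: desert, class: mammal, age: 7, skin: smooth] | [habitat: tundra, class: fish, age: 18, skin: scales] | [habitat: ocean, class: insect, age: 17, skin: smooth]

Rule: skin is scales. This holds for each 'Match' example and fails for each 'No match' one.
[habitat: desert, class: mammal, age: 7, skin: smooth] — skin is smooth, hence No match. [habitat: tundra, class: fish, age: 18, skin: scales] — skin is scales, hence Match. [habitat: ocean, class: insect, age: 17, skin: smooth] — skin is smooth, hence No match.

No match, Match, No match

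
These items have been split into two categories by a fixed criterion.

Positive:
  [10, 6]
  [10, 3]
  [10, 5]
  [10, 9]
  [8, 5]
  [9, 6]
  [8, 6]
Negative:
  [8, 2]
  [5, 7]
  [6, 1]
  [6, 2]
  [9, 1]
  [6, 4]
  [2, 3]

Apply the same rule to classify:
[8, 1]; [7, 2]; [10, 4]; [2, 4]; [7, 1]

Negative, Negative, Positive, Negative, Negative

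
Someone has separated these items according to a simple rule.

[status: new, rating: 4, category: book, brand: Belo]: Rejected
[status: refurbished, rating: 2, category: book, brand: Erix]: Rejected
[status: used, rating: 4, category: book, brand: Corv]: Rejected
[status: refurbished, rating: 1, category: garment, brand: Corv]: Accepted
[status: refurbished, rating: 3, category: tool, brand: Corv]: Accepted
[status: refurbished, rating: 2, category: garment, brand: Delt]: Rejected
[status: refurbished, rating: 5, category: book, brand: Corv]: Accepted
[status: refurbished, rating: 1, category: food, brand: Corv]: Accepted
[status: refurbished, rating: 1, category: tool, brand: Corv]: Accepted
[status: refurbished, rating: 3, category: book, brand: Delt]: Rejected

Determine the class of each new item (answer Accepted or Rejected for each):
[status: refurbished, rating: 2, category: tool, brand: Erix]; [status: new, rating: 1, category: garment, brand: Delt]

Rejected, Rejected

The pattern is that an item is 'Accepted' exactly when: brand is Corv AND status is refurbished.
[status: refurbished, rating: 2, category: tool, brand: Erix] — brand is Erix, status is refurbished, hence Rejected. [status: new, rating: 1, category: garment, brand: Delt] — brand is Delt, status is new, hence Rejected.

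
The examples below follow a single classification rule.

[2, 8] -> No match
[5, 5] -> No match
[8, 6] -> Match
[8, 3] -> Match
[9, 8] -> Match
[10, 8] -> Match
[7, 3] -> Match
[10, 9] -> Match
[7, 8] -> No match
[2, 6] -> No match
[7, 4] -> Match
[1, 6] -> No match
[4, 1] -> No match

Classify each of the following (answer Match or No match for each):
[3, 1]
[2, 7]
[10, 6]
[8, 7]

No match, No match, Match, Match

The simplest hypothesis consistent with all the labels is: first > second AND sum ≥ 7.
[3, 1]: 3 > 1, 3+1 = 4 — does not fit, so No match.
[2, 7]: 2 < 7, 2+7 = 9 — does not fit, so No match.
[10, 6]: 10 > 6, 10+6 = 16 — satisfies this, so Match.
[8, 7]: 8 > 7, 8+7 = 15 — satisfies this, so Match.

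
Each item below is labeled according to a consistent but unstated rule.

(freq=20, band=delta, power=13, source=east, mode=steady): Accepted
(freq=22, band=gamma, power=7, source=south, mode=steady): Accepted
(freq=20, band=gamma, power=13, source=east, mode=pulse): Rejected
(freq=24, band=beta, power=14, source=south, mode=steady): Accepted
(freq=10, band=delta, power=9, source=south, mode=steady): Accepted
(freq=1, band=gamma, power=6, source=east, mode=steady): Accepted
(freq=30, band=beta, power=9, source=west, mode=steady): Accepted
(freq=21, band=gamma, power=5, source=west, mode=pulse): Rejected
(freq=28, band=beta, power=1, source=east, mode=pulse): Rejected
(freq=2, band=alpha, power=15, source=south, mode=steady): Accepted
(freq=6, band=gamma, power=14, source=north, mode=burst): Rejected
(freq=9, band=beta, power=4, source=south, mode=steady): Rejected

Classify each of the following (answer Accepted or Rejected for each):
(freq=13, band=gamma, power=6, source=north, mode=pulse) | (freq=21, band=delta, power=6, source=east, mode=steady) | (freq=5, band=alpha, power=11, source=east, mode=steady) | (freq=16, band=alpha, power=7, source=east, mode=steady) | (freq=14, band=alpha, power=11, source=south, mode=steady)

A rule that fits every label: mode is steady AND power ≥ 5 — true of each 'Accepted' example, false of each 'Rejected' one.
(freq=13, band=gamma, power=6, source=north, mode=pulse) — mode is pulse, power = 6, hence Rejected.
(freq=21, band=delta, power=6, source=east, mode=steady) — mode is steady, power = 6, hence Accepted.
(freq=5, band=alpha, power=11, source=east, mode=steady) — mode is steady, power = 11, hence Accepted.
(freq=16, band=alpha, power=7, source=east, mode=steady) — mode is steady, power = 7, hence Accepted.
(freq=14, band=alpha, power=11, source=south, mode=steady) — mode is steady, power = 11, hence Accepted.

Rejected, Accepted, Accepted, Accepted, Accepted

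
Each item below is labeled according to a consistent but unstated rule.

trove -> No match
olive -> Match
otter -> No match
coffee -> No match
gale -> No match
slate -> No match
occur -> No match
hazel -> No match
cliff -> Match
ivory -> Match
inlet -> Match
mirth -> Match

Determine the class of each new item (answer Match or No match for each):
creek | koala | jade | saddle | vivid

No match, No match, No match, No match, Match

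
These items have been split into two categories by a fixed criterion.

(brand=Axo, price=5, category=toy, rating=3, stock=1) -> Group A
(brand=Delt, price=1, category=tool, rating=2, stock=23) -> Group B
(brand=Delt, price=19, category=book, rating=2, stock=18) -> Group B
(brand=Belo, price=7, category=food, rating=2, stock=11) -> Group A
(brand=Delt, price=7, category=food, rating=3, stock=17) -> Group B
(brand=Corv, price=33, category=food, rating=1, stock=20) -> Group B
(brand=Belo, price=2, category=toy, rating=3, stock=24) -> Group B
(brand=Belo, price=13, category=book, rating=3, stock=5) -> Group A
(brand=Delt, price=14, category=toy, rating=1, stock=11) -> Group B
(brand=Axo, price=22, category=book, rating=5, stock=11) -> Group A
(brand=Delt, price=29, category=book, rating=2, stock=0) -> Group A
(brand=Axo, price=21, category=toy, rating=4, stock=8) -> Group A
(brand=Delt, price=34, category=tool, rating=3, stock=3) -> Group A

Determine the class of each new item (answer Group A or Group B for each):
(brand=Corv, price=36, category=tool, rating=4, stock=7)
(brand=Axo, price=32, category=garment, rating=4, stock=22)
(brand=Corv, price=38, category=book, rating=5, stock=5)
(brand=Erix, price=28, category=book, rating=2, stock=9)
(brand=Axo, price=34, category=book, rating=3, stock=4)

Group A, Group B, Group A, Group A, Group A

The distinguishing property — rating ≥ 2 AND stock ≤ 11 — holds for all the 'Group A' cases and none of the 'Group B' cases.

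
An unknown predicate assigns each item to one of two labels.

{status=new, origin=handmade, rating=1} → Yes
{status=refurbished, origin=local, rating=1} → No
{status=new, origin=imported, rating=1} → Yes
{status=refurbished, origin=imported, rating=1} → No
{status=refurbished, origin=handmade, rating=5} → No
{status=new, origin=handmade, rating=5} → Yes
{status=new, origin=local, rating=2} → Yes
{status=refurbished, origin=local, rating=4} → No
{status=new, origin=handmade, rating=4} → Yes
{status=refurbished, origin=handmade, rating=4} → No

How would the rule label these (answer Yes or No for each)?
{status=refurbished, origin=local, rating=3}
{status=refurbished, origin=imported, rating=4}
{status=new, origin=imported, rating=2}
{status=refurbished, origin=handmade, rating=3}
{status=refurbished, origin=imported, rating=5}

No, No, Yes, No, No

The pattern is that an item is 'Yes' exactly when: status is new.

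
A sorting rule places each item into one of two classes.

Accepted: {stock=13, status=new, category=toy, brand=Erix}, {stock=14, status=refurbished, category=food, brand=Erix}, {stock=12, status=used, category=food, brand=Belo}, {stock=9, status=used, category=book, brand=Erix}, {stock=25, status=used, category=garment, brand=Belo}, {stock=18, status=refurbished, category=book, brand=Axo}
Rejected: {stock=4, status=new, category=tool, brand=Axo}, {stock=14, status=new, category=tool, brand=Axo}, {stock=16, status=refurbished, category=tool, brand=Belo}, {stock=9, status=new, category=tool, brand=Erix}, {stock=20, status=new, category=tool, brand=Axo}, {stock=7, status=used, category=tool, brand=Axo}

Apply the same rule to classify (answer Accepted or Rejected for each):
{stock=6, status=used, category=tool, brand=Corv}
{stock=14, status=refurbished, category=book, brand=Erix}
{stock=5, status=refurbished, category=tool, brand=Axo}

'Accepted' ⟺ category is not tool.
{stock=6, status=used, category=tool, brand=Corv}: category is tool — does not satisfy this, so Rejected. {stock=14, status=refurbished, category=book, brand=Erix}: category is book — meets the rule, so Accepted. {stock=5, status=refurbished, category=tool, brand=Axo}: category is tool — does not satisfy this, so Rejected.

Rejected, Accepted, Rejected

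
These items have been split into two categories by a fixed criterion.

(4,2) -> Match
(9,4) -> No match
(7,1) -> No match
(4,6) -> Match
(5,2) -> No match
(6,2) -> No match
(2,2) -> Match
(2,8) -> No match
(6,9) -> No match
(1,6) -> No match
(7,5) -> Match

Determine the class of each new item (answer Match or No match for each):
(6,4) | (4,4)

One predicate separates the groups cleanly: |first − second| ≤ 2.
(6,4): |6−4| = 2 — has this property, so Match.
(4,4): |4−4| = 0 — has this property, so Match.

Match, Match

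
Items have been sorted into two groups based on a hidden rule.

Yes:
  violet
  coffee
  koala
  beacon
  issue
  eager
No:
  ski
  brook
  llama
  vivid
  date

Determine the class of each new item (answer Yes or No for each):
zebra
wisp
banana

No, No, Yes

Rule: has ≥ 3 vowels. This holds for each 'Yes' example and fails for each 'No' one.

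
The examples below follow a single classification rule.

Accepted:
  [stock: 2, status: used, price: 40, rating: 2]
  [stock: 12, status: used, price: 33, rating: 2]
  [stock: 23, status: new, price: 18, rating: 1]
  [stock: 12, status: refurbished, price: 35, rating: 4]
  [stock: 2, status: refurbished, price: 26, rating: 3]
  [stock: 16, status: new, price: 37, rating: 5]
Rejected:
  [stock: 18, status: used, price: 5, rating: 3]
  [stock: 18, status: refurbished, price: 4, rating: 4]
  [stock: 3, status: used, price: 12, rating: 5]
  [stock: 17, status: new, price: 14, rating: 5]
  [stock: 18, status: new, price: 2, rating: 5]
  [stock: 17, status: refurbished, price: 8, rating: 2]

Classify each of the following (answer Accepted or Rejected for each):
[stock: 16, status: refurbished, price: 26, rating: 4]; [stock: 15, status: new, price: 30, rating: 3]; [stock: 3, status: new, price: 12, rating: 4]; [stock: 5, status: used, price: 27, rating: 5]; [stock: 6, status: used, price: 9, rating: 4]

The simplest hypothesis consistent with all the labels is: price ≥ 18.
[stock: 16, status: refurbished, price: 26, rating: 4]: Accepted (price = 26). [stock: 15, status: new, price: 30, rating: 3]: Accepted (price = 30). [stock: 3, status: new, price: 12, rating: 4]: Rejected (price = 12). [stock: 5, status: used, price: 27, rating: 5]: Accepted (price = 27). [stock: 6, status: used, price: 9, rating: 4]: Rejected (price = 9).

Accepted, Accepted, Rejected, Accepted, Rejected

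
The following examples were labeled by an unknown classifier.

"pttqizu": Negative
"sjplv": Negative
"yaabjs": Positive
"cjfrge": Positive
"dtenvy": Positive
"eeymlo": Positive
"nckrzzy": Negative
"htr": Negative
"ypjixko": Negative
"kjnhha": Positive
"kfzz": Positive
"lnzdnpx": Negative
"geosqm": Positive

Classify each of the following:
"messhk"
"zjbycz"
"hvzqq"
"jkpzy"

Positive, Positive, Negative, Negative

The distinguishing property — even length — holds for all the 'Positive' cases and none of the 'Negative' cases.
"messhk": length 6, meets the rule → Positive. "zjbycz": length 6, meets the rule → Positive. "hvzqq": length 5, does not satisfy this → Negative. "jkpzy": length 5, does not satisfy this → Negative.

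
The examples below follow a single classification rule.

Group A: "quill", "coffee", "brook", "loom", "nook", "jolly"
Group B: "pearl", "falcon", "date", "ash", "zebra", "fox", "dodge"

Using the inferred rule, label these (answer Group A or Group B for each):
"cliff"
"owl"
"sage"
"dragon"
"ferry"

Group A, Group B, Group B, Group B, Group A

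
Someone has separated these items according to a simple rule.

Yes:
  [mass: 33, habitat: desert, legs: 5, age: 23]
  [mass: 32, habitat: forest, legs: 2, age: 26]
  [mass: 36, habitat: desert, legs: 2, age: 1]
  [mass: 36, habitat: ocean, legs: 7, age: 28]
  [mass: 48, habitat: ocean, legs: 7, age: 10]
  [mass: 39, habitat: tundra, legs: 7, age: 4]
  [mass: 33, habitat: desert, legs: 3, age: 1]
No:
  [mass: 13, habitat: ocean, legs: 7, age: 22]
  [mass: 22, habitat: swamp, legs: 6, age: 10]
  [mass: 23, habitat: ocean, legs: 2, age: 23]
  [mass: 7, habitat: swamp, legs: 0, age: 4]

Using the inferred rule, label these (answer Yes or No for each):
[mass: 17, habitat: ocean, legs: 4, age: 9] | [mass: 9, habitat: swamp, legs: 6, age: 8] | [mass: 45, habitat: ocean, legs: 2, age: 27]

No, No, Yes

Every 'Yes' example satisfies: mass ≥ 32. None of the 'No' examples do.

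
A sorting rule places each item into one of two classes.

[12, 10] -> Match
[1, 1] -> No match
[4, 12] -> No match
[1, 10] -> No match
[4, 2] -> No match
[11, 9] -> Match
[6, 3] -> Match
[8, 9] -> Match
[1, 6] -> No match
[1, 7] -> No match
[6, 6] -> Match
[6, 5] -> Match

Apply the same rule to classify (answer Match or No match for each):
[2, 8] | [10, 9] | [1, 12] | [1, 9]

No match, Match, No match, No match

The common property of the 'Match' items is: first ≥ 5. No 'No match' item has it.
[2, 8]: No match (first 2).
[10, 9]: Match (first 10).
[1, 12]: No match (first 1).
[1, 9]: No match (first 1).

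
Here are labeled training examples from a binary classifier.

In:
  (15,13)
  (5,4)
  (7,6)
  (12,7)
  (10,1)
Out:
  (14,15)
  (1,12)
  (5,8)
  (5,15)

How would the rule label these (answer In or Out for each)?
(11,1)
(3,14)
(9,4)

In, Out, In

The distinguishing property — first > second — holds for all the 'In' cases and none of the 'Out' cases.
(11,1): In (11 > 1).
(3,14): Out (3 < 14).
(9,4): In (9 > 4).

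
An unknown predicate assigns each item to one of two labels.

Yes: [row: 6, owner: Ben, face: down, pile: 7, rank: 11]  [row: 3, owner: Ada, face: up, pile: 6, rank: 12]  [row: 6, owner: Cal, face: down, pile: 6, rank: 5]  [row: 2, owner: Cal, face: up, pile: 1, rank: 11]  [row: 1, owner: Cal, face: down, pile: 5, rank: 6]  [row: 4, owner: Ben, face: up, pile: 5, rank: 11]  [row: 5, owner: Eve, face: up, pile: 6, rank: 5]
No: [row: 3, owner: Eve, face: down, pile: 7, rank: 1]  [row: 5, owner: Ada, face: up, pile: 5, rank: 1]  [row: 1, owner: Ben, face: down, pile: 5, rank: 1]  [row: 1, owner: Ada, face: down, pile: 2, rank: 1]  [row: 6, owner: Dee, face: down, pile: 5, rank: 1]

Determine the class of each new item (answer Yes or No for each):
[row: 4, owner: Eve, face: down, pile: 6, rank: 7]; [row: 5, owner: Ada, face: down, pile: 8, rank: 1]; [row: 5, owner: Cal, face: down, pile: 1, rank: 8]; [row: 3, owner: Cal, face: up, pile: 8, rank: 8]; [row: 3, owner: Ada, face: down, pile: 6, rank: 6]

One predicate separates the groups cleanly: rank ≥ 5.
Yes: [row: 4, owner: Eve, face: down, pile: 6, rank: 7], since rank = 7.
No: [row: 5, owner: Ada, face: down, pile: 8, rank: 1], since rank = 1.
Yes: [row: 5, owner: Cal, face: down, pile: 1, rank: 8], since rank = 8.
Yes: [row: 3, owner: Cal, face: up, pile: 8, rank: 8], since rank = 8.
Yes: [row: 3, owner: Ada, face: down, pile: 6, rank: 6], since rank = 6.

Yes, No, Yes, Yes, Yes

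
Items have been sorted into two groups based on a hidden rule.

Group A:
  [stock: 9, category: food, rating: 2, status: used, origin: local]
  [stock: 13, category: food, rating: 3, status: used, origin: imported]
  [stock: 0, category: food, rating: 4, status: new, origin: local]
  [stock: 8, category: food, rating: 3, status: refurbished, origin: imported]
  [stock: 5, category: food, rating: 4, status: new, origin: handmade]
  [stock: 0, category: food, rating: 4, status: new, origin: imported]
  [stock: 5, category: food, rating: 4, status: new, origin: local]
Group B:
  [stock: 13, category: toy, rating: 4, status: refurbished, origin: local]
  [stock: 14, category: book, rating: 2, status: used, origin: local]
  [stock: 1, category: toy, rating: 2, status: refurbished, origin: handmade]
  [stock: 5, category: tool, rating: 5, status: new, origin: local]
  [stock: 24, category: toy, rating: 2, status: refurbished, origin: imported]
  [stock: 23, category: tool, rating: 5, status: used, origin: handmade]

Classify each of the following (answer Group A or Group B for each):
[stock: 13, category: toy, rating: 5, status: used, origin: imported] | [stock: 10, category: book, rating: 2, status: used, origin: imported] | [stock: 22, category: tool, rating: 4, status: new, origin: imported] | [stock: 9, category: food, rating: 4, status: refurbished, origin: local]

Group B, Group B, Group B, Group A

The classifier is using: category is food.
[stock: 13, category: toy, rating: 5, status: used, origin: imported] — category is toy, hence Group B. [stock: 10, category: book, rating: 2, status: used, origin: imported] — category is book, hence Group B. [stock: 22, category: tool, rating: 4, status: new, origin: imported] — category is tool, hence Group B. [stock: 9, category: food, rating: 4, status: refurbished, origin: local] — category is food, hence Group A.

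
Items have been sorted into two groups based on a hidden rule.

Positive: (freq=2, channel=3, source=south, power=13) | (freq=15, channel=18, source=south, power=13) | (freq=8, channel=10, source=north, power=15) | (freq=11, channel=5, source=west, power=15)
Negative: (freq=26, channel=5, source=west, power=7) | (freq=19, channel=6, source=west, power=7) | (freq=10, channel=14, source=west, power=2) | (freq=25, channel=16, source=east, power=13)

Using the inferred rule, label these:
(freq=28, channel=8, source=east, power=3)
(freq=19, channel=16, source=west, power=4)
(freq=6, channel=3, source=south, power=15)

Negative, Negative, Positive

The rule appears to be: power ≥ 7 AND freq ≤ 15.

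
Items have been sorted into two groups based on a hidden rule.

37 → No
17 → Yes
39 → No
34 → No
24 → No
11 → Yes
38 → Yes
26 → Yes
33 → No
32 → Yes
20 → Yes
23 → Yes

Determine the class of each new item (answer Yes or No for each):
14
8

Yes, Yes

The pattern is that an item is 'Yes' exactly when: ≡ 2 (mod 3).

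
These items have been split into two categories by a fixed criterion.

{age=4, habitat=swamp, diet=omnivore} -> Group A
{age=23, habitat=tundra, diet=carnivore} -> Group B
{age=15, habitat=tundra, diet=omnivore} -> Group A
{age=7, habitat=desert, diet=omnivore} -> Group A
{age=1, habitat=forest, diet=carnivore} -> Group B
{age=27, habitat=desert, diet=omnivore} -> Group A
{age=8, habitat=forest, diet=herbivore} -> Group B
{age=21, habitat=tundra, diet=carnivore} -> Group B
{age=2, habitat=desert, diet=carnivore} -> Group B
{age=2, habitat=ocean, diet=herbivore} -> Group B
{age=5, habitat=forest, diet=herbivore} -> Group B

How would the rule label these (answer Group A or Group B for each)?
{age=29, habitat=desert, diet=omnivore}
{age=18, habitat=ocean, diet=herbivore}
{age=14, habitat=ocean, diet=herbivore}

The rule appears to be: diet is omnivore.
{age=29, habitat=desert, diet=omnivore}: diet is omnivore, matches → Group A.
{age=18, habitat=ocean, diet=herbivore}: diet is herbivore, doesn't match → Group B.
{age=14, habitat=ocean, diet=herbivore}: diet is herbivore, doesn't match → Group B.

Group A, Group B, Group B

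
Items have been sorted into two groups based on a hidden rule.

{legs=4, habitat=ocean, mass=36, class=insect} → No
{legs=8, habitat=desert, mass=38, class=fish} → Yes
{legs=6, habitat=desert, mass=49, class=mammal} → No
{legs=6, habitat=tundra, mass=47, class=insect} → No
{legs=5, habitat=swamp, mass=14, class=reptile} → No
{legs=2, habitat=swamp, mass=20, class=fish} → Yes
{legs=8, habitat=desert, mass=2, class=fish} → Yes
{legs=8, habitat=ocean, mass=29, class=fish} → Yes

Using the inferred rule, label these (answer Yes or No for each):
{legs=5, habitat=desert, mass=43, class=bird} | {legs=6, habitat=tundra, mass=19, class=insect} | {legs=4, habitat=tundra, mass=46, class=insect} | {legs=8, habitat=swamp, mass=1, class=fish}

The pattern is that an item is 'Yes' exactly when: class is fish.
{legs=5, habitat=desert, mass=43, class=bird}: No (class is bird).
{legs=6, habitat=tundra, mass=19, class=insect}: No (class is insect).
{legs=4, habitat=tundra, mass=46, class=insect}: No (class is insect).
{legs=8, habitat=swamp, mass=1, class=fish}: Yes (class is fish).

No, No, No, Yes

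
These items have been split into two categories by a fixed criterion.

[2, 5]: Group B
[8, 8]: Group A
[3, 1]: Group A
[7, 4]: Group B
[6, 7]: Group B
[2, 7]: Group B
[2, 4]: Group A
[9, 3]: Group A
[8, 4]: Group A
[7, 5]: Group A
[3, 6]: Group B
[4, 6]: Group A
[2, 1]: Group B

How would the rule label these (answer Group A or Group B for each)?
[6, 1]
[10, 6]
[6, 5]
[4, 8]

Group B, Group A, Group B, Group A

All 'Group A' examples share one property — sum is even — and every 'Group B' example lacks it.
[6, 1] → 6+1 = 7 → Group B.
[10, 6] → 10+6 = 16 → Group A.
[6, 5] → 6+5 = 11 → Group B.
[4, 8] → 4+8 = 12 → Group A.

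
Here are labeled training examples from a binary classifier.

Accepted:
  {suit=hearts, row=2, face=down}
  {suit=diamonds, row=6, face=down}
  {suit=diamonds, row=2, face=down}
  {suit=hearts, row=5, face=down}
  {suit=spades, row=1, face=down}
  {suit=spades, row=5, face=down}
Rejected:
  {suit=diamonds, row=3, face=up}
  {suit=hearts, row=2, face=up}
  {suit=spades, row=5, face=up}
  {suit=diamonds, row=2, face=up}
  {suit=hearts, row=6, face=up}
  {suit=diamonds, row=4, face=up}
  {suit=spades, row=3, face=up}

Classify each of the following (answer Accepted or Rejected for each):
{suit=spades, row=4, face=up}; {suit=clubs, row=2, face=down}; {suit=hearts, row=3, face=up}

Rejected, Accepted, Rejected

The common property of the 'Accepted' items is: face is down. No 'Rejected' item has it.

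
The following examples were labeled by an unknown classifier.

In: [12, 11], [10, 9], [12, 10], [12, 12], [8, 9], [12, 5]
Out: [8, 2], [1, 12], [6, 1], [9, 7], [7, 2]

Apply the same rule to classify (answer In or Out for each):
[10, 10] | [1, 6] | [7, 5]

One predicate separates the groups cleanly: sum ≥ 17.
[10, 10]: 10+10 = 20 — meets the rule, so In.
[1, 6]: 1+6 = 7 — does not pass, so Out.
[7, 5]: 7+5 = 12 — does not pass, so Out.

In, Out, Out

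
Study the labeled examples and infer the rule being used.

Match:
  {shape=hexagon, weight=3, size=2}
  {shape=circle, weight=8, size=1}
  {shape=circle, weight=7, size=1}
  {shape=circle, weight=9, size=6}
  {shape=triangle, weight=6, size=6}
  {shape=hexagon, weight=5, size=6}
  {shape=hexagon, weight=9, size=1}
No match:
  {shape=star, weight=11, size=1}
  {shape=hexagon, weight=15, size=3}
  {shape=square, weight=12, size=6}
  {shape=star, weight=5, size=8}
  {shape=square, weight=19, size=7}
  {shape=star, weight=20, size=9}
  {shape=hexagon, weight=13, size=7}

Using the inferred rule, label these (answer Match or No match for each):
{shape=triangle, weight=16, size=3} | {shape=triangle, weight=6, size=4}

Every 'Match' example satisfies: weight ≤ 9 AND size ≤ 6. None of the 'No match' examples do.
{shape=triangle, weight=16, size=3}: weight = 16, size = 3 — doesn't match, so No match. {shape=triangle, weight=6, size=4}: weight = 6, size = 4 — has this property, so Match.

No match, Match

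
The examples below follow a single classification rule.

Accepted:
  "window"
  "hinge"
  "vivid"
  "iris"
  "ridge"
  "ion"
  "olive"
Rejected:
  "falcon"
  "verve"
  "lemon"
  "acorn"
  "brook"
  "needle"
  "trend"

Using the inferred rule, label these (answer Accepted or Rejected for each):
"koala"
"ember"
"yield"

Rejected, Rejected, Accepted

The common property of the 'Accepted' items is: contains 'i'. No 'Rejected' item has it.
"koala": no 'i', does not pass → Rejected. "ember": no 'i', does not pass → Rejected. "yield": has 'i', meets the rule → Accepted.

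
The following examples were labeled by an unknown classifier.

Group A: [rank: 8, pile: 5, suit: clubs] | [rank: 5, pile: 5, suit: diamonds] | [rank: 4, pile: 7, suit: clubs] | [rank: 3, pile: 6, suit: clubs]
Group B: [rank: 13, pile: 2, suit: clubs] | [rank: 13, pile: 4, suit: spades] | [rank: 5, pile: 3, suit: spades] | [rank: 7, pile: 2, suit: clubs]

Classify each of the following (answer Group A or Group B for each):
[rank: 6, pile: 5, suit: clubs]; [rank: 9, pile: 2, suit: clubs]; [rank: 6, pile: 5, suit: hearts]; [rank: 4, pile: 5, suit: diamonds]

A rule that fits every label: pile ≥ 5 — true of each 'Group A' example, false of each 'Group B' one.
[rank: 6, pile: 5, suit: clubs]: pile = 5 — satisfies this, so Group A.
[rank: 9, pile: 2, suit: clubs]: pile = 2 — does not fit, so Group B.
[rank: 6, pile: 5, suit: hearts]: pile = 5 — satisfies this, so Group A.
[rank: 4, pile: 5, suit: diamonds]: pile = 5 — satisfies this, so Group A.

Group A, Group B, Group A, Group A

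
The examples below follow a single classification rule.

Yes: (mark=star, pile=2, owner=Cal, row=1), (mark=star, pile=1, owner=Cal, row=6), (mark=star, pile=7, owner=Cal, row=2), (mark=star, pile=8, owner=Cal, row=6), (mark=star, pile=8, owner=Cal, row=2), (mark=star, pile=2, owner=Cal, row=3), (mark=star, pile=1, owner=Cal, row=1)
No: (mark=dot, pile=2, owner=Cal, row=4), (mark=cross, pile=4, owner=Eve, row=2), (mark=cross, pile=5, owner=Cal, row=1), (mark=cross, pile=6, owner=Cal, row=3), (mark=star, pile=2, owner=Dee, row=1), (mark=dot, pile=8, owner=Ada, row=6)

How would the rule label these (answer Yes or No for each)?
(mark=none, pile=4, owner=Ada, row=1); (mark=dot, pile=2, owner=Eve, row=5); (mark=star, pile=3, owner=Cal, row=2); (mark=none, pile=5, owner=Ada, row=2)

No, No, Yes, No

One predicate separates the groups cleanly: owner is Cal AND mark is star.
(mark=none, pile=4, owner=Ada, row=1): owner is Ada, mark is none, fails the rule → No. (mark=dot, pile=2, owner=Eve, row=5): owner is Eve, mark is dot, fails the rule → No. (mark=star, pile=3, owner=Cal, row=2): owner is Cal, mark is star, fits → Yes. (mark=none, pile=5, owner=Ada, row=2): owner is Ada, mark is none, fails the rule → No.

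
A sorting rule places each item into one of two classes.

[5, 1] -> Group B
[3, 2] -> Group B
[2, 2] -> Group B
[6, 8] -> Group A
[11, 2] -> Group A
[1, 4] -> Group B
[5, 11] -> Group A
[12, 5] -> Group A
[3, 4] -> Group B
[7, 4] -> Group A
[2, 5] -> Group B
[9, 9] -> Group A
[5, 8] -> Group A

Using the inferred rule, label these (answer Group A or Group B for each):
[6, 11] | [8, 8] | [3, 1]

Group A, Group A, Group B

A rule that fits every label: sum ≥ 11 — true of each 'Group A' example, false of each 'Group B' one.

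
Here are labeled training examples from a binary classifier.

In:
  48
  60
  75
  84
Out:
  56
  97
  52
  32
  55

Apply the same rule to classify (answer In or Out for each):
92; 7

Rule: multiple of 3. This holds for each 'In' example and fails for each 'Out' one.
92: 92 = 3·30 + 2 — fails the rule, so Out. 7: 7 = 3·2 + 1 — fails the rule, so Out.

Out, Out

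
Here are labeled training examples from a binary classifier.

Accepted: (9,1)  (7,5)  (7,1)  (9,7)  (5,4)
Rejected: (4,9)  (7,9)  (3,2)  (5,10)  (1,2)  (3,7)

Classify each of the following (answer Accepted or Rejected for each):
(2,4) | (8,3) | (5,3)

The common property of the 'Accepted' items is: first > second AND sum ≥ 8. No 'Rejected' item has it.

Rejected, Accepted, Accepted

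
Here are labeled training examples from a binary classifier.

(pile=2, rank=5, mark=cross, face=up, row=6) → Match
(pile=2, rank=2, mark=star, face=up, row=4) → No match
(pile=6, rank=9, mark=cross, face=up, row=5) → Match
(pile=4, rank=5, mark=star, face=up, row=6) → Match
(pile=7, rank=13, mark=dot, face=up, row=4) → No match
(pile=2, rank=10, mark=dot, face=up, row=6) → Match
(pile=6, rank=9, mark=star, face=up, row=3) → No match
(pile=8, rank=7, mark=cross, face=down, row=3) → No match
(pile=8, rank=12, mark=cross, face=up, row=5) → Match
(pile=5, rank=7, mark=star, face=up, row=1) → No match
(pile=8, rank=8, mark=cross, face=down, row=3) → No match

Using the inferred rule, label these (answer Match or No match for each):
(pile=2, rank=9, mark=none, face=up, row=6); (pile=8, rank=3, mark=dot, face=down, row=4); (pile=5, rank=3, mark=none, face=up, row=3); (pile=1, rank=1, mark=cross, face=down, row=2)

Match, No match, No match, No match

A rule that fits every label: row ≥ 5 — true of each 'Match' example, false of each 'No match' one.
(pile=2, rank=9, mark=none, face=up, row=6): Match (row = 6).
(pile=8, rank=3, mark=dot, face=down, row=4): No match (row = 4).
(pile=5, rank=3, mark=none, face=up, row=3): No match (row = 3).
(pile=1, rank=1, mark=cross, face=down, row=2): No match (row = 2).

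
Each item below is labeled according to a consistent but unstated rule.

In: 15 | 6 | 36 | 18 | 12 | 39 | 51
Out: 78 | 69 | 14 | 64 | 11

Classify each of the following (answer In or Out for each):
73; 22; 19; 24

Out, Out, Out, In

'In' ⟺ multiple of 3 AND at most 51.
73 → 73 = 3·24 + 1, 73 > 51 → Out. 22 → 22 = 3·7 + 1, 22 ≤ 51 → Out. 19 → 19 = 3·6 + 1, 19 ≤ 51 → Out. 24 → 24 = 3·8, 24 ≤ 51 → In.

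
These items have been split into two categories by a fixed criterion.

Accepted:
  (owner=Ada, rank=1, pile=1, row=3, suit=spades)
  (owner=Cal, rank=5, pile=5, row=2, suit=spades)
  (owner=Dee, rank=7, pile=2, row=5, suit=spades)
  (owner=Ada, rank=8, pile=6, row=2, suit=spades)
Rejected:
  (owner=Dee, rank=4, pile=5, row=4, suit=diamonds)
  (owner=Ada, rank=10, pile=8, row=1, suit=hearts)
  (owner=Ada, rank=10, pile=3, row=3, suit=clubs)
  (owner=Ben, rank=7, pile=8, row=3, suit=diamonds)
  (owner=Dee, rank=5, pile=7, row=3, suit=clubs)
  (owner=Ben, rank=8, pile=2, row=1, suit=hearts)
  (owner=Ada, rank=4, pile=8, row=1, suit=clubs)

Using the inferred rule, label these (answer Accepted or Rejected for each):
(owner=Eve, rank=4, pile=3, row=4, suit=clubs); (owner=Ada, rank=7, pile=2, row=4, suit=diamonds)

Rejected, Rejected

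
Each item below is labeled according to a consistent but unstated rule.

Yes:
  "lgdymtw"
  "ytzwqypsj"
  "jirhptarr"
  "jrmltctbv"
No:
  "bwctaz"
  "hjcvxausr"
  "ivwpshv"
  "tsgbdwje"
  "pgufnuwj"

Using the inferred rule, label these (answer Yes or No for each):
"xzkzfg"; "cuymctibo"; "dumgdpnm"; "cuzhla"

The classifier is using: odd length AND contains 't'.
"xzkzfg" → length 6, no 't' → No.
"cuymctibo" → length 9, has 't' → Yes.
"dumgdpnm" → length 8, no 't' → No.
"cuzhla" → length 6, no 't' → No.

No, Yes, No, No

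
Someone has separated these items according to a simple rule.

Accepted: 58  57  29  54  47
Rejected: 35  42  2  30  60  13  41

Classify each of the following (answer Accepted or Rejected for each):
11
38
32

Rejected, Accepted, Rejected

'Accepted' ⟺ digit sum ≥ 9.
11: digit sum 1+1 = 2 — does not fit, so Rejected.
38: digit sum 3+8 = 11 — checks out, so Accepted.
32: digit sum 3+2 = 5 — does not fit, so Rejected.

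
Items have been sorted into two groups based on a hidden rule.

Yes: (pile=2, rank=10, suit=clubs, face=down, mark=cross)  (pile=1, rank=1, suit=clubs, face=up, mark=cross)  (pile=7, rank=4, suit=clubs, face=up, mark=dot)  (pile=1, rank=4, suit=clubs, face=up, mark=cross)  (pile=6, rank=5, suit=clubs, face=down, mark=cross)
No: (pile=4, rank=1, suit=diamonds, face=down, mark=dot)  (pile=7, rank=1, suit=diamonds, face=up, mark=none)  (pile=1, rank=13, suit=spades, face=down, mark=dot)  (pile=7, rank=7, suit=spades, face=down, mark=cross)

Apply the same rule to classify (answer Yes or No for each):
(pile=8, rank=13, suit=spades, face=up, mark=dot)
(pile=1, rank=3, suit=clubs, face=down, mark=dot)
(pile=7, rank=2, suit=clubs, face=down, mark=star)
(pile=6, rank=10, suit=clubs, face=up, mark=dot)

'Yes' ⟺ suit is clubs.

No, Yes, Yes, Yes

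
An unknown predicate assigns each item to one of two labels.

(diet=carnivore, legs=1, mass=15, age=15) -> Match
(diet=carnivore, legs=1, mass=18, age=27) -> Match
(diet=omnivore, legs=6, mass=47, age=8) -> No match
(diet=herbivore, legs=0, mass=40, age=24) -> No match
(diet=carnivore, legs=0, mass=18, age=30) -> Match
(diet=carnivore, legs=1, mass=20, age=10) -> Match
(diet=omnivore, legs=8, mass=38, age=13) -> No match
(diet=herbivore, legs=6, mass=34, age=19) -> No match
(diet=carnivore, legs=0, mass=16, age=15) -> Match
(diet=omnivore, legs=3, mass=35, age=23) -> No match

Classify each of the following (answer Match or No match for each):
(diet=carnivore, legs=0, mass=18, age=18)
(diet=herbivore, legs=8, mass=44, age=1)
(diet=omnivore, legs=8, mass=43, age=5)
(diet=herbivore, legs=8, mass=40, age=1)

The distinguishing property — diet is carnivore — holds for all the 'Match' cases and none of the 'No match' cases.

Match, No match, No match, No match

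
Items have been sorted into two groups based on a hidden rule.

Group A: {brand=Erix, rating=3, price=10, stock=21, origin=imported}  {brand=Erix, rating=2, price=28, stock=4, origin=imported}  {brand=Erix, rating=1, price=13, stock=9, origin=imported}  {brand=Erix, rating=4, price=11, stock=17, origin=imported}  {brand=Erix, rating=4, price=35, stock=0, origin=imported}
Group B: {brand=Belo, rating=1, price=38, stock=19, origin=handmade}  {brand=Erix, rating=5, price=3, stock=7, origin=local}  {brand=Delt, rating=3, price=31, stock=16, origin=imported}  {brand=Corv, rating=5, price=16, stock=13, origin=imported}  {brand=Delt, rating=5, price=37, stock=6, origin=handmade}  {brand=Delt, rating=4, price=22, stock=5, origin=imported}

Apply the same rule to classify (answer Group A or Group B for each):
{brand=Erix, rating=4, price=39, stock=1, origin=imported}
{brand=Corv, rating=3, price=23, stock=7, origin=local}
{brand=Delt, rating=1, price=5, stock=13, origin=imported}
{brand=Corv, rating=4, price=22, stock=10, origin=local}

Group A, Group B, Group B, Group B

'Group A' ⟺ brand is Erix AND origin is imported.
Group A: {brand=Erix, rating=4, price=39, stock=1, origin=imported}, since brand is Erix, origin is imported. Group B: {brand=Corv, rating=3, price=23, stock=7, origin=local}, since brand is Corv, origin is local. Group B: {brand=Delt, rating=1, price=5, stock=13, origin=imported}, since brand is Delt, origin is imported. Group B: {brand=Corv, rating=4, price=22, stock=10, origin=local}, since brand is Corv, origin is local.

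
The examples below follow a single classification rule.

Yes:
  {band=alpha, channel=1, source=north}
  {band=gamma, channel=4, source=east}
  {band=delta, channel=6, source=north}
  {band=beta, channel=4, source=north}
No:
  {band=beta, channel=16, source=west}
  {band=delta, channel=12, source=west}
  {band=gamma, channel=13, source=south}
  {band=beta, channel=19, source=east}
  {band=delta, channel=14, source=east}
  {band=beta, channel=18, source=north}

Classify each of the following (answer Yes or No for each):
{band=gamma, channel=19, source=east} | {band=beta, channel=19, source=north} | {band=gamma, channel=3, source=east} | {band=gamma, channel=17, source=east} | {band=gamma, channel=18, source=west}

No, No, Yes, No, No

'Yes' ⟺ channel ≤ 6.
{band=gamma, channel=19, source=east} → channel = 19 → No.
{band=beta, channel=19, source=north} → channel = 19 → No.
{band=gamma, channel=3, source=east} → channel = 3 → Yes.
{band=gamma, channel=17, source=east} → channel = 17 → No.
{band=gamma, channel=18, source=west} → channel = 18 → No.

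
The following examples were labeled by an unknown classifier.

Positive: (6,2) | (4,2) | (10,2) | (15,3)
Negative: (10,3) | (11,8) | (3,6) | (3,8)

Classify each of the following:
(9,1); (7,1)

Positive, Positive

Checking candidate rules against both groups, what survives is: sum is even.
(9,1): Positive (9+1 = 10). (7,1): Positive (7+1 = 8).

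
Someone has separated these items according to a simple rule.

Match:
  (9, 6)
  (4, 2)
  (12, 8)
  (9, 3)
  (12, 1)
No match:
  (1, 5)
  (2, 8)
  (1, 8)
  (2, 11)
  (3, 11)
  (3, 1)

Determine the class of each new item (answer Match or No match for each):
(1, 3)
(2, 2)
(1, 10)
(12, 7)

No match, No match, No match, Match

One predicate separates the groups cleanly: first ≥ 4.
No match: (1, 3), since first 1. No match: (2, 2), since first 2. No match: (1, 10), since first 1. Match: (12, 7), since first 12.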